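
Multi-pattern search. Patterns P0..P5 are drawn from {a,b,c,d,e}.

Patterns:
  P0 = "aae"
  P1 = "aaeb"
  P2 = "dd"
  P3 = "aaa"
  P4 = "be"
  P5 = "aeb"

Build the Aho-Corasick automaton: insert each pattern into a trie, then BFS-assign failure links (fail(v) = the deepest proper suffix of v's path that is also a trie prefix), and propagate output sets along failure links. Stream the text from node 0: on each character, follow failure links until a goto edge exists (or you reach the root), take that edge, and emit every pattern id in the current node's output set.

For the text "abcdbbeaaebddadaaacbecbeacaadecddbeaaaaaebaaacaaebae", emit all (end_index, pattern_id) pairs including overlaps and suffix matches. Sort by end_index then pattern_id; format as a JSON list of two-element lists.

Build:
Trie nodes:
  0='ε' goto a→1 b→8 d→5
  1='a' goto a→2 e→10
  2='aa' goto a→7 e→3
  3='aae' goto b→4  [P0 ends]
  4='aaeb' goto ·  [P1 ends]
  5='d' goto d→6
  6='dd' goto ·  [P2 ends]
  7='aaa' goto ·  [P3 ends]
  8='b' goto e→9
  9='be' goto ·  [P4 ends]
  10='ae' goto b→11
  11='aeb' goto ·  [P5 ends]

BFS fail/out derivation:
  n1('a'): parent n0 fail=0; on 'a' 0 → fail=0;  out ∅∪∅=∅
  n5('d'): parent n0 fail=0; on 'd' 0 → fail=0;  out ∅∪∅=∅
  n8('b'): parent n0 fail=0; on 'b' 0 → fail=0;  out ∅∪∅=∅
  n2('aa'): parent n1 fail=0; on 'a' 0 → fail=1;  out ∅∪∅=∅
  n6('dd'): parent n5 fail=0; on 'd' 0 → fail=5;  out {2}∪∅={2}
  n9('be'): parent n8 fail=0; on 'e' 0 → fail=0;  out {4}∪∅={4}
  n10('ae'): parent n1 fail=0; on 'e' 0 → fail=0;  out ∅∪∅=∅
  n3('aae'): parent n2 fail=1; on 'e' 1 → fail=10;  out {0}∪∅={0}
  n7('aaa'): parent n2 fail=1; on 'a' 1 → fail=2;  out {3}∪∅={3}
  n11('aeb'): parent n10 fail=0; on 'b' 0 → fail=8;  out {5}∪∅={5}
  n4('aaeb'): parent n3 fail=10; on 'b' 10 → fail=11;  out {1}∪{5}={1,5}

Run:
[0] read 'a'  n0⇒n1
[1] read 'b'  n1⇒n8 ·f
[2] read 'c'  n8⇒n0 ·f
[3] read 'd'  n0⇒n5
[4] read 'b'  n5⇒n8 ·f
[5] read 'b'  n8⇒n8 ·f
[6] read 'e'  n8⇒n9  → match P4@[5:6]
[7] read 'a'  n9⇒n1 ·f
[8] read 'a'  n1⇒n2
[9] read 'e'  n2⇒n3  → match P0@[7:9]
[10] read 'b'  n3⇒n4  → match P1@[7:10],P5@[8:10]
[11] read 'd'  n4⇒n5 ·f
[12] read 'd'  n5⇒n6  → match P2@[11:12]
[13] read 'a'  n6⇒n1 ·f
[14] read 'd'  n1⇒n5 ·f
[15] read 'a'  n5⇒n1 ·f
[16] read 'a'  n1⇒n2
[17] read 'a'  n2⇒n7  → match P3@[15:17]
[18] read 'c'  n7⇒n0 ·f
[19] read 'b'  n0⇒n8
[20] read 'e'  n8⇒n9  → match P4@[19:20]
[21] read 'c'  n9⇒n0 ·f
[22] read 'b'  n0⇒n8
[23] read 'e'  n8⇒n9  → match P4@[22:23]
[24] read 'a'  n9⇒n1 ·f
[25] read 'c'  n1⇒n0 ·f
[26] read 'a'  n0⇒n1
[27] read 'a'  n1⇒n2
[28] read 'd'  n2⇒n5 ·f
[29] read 'e'  n5⇒n0 ·f
[30] read 'c'  n0⇒n0
[31] read 'd'  n0⇒n5
[32] read 'd'  n5⇒n6  → match P2@[31:32]
[33] read 'b'  n6⇒n8 ·f
[34] read 'e'  n8⇒n9  → match P4@[33:34]
[35] read 'a'  n9⇒n1 ·f
[36] read 'a'  n1⇒n2
[37] read 'a'  n2⇒n7  → match P3@[35:37]
[38] read 'a'  n7⇒n7 ·f  → match P3@[36:38]
[39] read 'a'  n7⇒n7 ·f  → match P3@[37:39]
[40] read 'e'  n7⇒n3 ·f  → match P0@[38:40]
[41] read 'b'  n3⇒n4  → match P1@[38:41],P5@[39:41]
[42] read 'a'  n4⇒n1 ·f
[43] read 'a'  n1⇒n2
[44] read 'a'  n2⇒n7  → match P3@[42:44]
[45] read 'c'  n7⇒n0 ·f
[46] read 'a'  n0⇒n1
[47] read 'a'  n1⇒n2
[48] read 'e'  n2⇒n3  → match P0@[46:48]
[49] read 'b'  n3⇒n4  → match P1@[46:49],P5@[47:49]
[50] read 'a'  n4⇒n1 ·f
[51] read 'e'  n1⇒n10

Result: [[6,4],[9,0],[10,1],[10,5],[12,2],[17,3],[20,4],[23,4],[32,2],[34,4],[37,3],[38,3],[39,3],[40,0],[41,1],[41,5],[44,3],[48,0],[49,1],[49,5]]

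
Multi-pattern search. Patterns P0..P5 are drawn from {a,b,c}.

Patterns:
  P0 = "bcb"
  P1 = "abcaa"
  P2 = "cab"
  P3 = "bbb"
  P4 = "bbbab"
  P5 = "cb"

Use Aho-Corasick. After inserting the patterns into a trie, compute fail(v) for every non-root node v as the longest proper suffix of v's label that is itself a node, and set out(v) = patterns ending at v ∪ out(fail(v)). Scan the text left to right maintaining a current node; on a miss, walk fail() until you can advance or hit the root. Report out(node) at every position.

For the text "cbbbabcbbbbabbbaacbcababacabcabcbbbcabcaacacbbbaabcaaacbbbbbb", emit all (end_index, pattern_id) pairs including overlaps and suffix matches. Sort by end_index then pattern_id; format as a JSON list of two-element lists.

Build automaton:
Trie (insert patterns):
  0='ε' goto a→4 b→1 c→9
  1='b' goto b→12 c→2
  2='bc' goto b→3
  3='bcb' goto ·  ←P0
  4='a' goto b→5
  5='ab' goto c→6
  6='abc' goto a→7
  7='abca' goto a→8
  8='abcaa' goto ·  ←P1
  9='c' goto a→10 b→16
  10='ca' goto b→11
  11='cab' goto ·  ←P2
  12='bb' goto b→13
  13='bbb' goto a→14  ←P3
  14='bbba' goto b→15
  15='bbbab' goto ·  ←P4
  16='cb' goto ·  ←P5

Failure links (BFS by depth):
  fail(1) 'b': from fail(0)=0 chase 'b': 0 ⇒ 0;  out=∅∪out(0)=∅
  fail(4) 'a': from fail(0)=0 chase 'a': 0 ⇒ 0;  out=∅∪out(0)=∅
  fail(9) 'c': from fail(0)=0 chase 'c': 0 ⇒ 0;  out=∅∪out(0)=∅
  fail(2) 'bc': from fail(1)=0 chase 'c': 0 ⇒ 9;  out=∅∪out(9)=∅
  fail(5) 'ab': from fail(4)=0 chase 'b': 0 ⇒ 1;  out=∅∪out(1)=∅
  fail(10) 'ca': from fail(9)=0 chase 'a': 0 ⇒ 4;  out=∅∪out(4)=∅
  fail(12) 'bb': from fail(1)=0 chase 'b': 0 ⇒ 1;  out=∅∪out(1)=∅
  fail(16) 'cb': from fail(9)=0 chase 'b': 0 ⇒ 1;  out={5}∪out(1)={5}
  fail(3) 'bcb': from fail(2)=9 chase 'b': 9 ⇒ 16;  out={0}∪out(16)={0,5}
  fail(6) 'abc': from fail(5)=1 chase 'c': 1 ⇒ 2;  out=∅∪out(2)=∅
  fail(11) 'cab': from fail(10)=4 chase 'b': 4 ⇒ 5;  out={2}∪out(5)={2}
  fail(13) 'bbb': from fail(12)=1 chase 'b': 1 ⇒ 12;  out={3}∪out(12)={3}
  fail(7) 'abca': from fail(6)=2 chase 'a': 2→9 ⇒ 10;  out=∅∪out(10)=∅
  fail(14) 'bbba': from fail(13)=12 chase 'a': 12→1→0 ⇒ 4;  out=∅∪out(4)=∅
  fail(8) 'abcaa': from fail(7)=10 chase 'a': 10→4→0 ⇒ 4;  out={1}∪out(4)={1}
  fail(15) 'bbbab': from fail(14)=4 chase 'b': 4 ⇒ 5;  out={4}∪out(5)={4}

Text stream:
[0] read 'c'  n0⇒n9
[1] read 'b'  n9⇒n16  → match P5@[0:1]
[2] read 'b'  n16⇒n12 ·f
[3] read 'b'  n12⇒n13  → match P3@[1:3]
[4] read 'a'  n13⇒n14
[5] read 'b'  n14⇒n15  → match P4@[1:5]
[6] read 'c'  n15⇒n6 ·f
[7] read 'b'  n6⇒n3 ·f  → match P0@[5:7],P5@[6:7]
[8] read 'b'  n3⇒n12 ·f
[9] read 'b'  n12⇒n13  → match P3@[7:9]
[10] read 'b'  n13⇒n13 ·f  → match P3@[8:10]
[11] read 'a'  n13⇒n14
[12] read 'b'  n14⇒n15  → match P4@[8:12]
[13] read 'b'  n15⇒n12 ·f
[14] read 'b'  n12⇒n13  → match P3@[12:14]
[15] read 'a'  n13⇒n14
[16] read 'a'  n14⇒n4 ·f
[17] read 'c'  n4⇒n9 ·f
[18] read 'b'  n9⇒n16  → match P5@[17:18]
[19] read 'c'  n16⇒n2 ·f
[20] read 'a'  n2⇒n10 ·f
[21] read 'b'  n10⇒n11  → match P2@[19:21]
[22] read 'a'  n11⇒n4 ·f
[23] read 'b'  n4⇒n5
[24] read 'a'  n5⇒n4 ·f
[25] read 'c'  n4⇒n9 ·f
[26] read 'a'  n9⇒n10
[27] read 'b'  n10⇒n11  → match P2@[25:27]
[28] read 'c'  n11⇒n6 ·f
[29] read 'a'  n6⇒n7
[30] read 'b'  n7⇒n11 ·f  → match P2@[28:30]
[31] read 'c'  n11⇒n6 ·f
[32] read 'b'  n6⇒n3 ·f  → match P0@[30:32],P5@[31:32]
[33] read 'b'  n3⇒n12 ·f
[34] read 'b'  n12⇒n13  → match P3@[32:34]
[35] read 'c'  n13⇒n2 ·f
[36] read 'a'  n2⇒n10 ·f
[37] read 'b'  n10⇒n11  → match P2@[35:37]
[38] read 'c'  n11⇒n6 ·f
[39] read 'a'  n6⇒n7
[40] read 'a'  n7⇒n8  → match P1@[36:40]
[41] read 'c'  n8⇒n9 ·f
[42] read 'a'  n9⇒n10
[43] read 'c'  n10⇒n9 ·f
[44] read 'b'  n9⇒n16  → match P5@[43:44]
[45] read 'b'  n16⇒n12 ·f
[46] read 'b'  n12⇒n13  → match P3@[44:46]
[47] read 'a'  n13⇒n14
[48] read 'a'  n14⇒n4 ·f
[49] read 'b'  n4⇒n5
[50] read 'c'  n5⇒n6
[51] read 'a'  n6⇒n7
[52] read 'a'  n7⇒n8  → match P1@[48:52]
[53] read 'a'  n8⇒n4 ·f
[54] read 'c'  n4⇒n9 ·f
[55] read 'b'  n9⇒n16  → match P5@[54:55]
[56] read 'b'  n16⇒n12 ·f
[57] read 'b'  n12⇒n13  → match P3@[55:57]
[58] read 'b'  n13⇒n13 ·f  → match P3@[56:58]
[59] read 'b'  n13⇒n13 ·f  → match P3@[57:59]
[60] read 'b'  n13⇒n13 ·f  → match P3@[58:60]

All matches (sorted): [[1,5],[3,3],[5,4],[7,0],[7,5],[9,3],[10,3],[12,4],[14,3],[18,5],[21,2],[27,2],[30,2],[32,0],[32,5],[34,3],[37,2],[40,1],[44,5],[46,3],[52,1],[55,5],[57,3],[58,3],[59,3],[60,3]]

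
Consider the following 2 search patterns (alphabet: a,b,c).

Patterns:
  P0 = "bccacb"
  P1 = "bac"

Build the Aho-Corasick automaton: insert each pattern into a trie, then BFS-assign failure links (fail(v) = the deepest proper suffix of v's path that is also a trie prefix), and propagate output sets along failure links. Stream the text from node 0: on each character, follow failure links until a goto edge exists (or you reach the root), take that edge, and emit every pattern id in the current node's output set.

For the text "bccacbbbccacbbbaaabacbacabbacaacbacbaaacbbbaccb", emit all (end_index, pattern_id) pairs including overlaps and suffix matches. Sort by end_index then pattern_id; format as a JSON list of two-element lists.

Build:
Trie (insert patterns):
  n0 'ε': b→1
  n1 'b': a→7 c→2
  n2 'bc': c→3
  n3 'bcc': a→4
  n4 'bcca': c→5
  n5 'bccac': b→6
  n6 'bccacb': ·  [P0 ends]
  n7 'ba': c→8
  n8 'bac': ·  [P1 ends]

Failure links (BFS by depth):
  fail(1) 'b': from fail(0)=0 chase 'b': 0 ⇒ 0;  out=∅∪out(0)=∅
  fail(2) 'bc': from fail(1)=0 chase 'c': 0 ⇒ 0;  out=∅∪out(0)=∅
  fail(7) 'ba': from fail(1)=0 chase 'a': 0 ⇒ 0;  out=∅∪out(0)=∅
  fail(3) 'bcc': from fail(2)=0 chase 'c': 0 ⇒ 0;  out=∅∪out(0)=∅
  fail(8) 'bac': from fail(7)=0 chase 'c': 0 ⇒ 0;  out={1}∪out(0)={1}
  fail(4) 'bcca': from fail(3)=0 chase 'a': 0 ⇒ 0;  out=∅∪out(0)=∅
  fail(5) 'bccac': from fail(4)=0 chase 'c': 0 ⇒ 0;  out=∅∪out(0)=∅
  fail(6) 'bccacb': from fail(5)=0 chase 'b': 0 ⇒ 1;  out={0}∪out(1)={0}

Text stream:
[0] read 'b'  n0⇒n1
[1] read 'c'  n1⇒n2
[2] read 'c'  n2⇒n3
[3] read 'a'  n3⇒n4
[4] read 'c'  n4⇒n5
[5] read 'b'  n5⇒n6  emit P0@[0:5]
[6] read 'b'  n6⇒n1 ·f
[7] read 'b'  n1⇒n1 ·f
[8] read 'c'  n1⇒n2
[9] read 'c'  n2⇒n3
[10] read 'a'  n3⇒n4
[11] read 'c'  n4⇒n5
[12] read 'b'  n5⇒n6  emit P0@[7:12]
[13] read 'b'  n6⇒n1 ·f
[14] read 'b'  n1⇒n1 ·f
[15] read 'a'  n1⇒n7
[16] read 'a'  n7⇒n0 ·f
[17] read 'a'  n0⇒n0
[18] read 'b'  n0⇒n1
[19] read 'a'  n1⇒n7
[20] read 'c'  n7⇒n8  emit P1@[18:20]
[21] read 'b'  n8⇒n1 ·f
[22] read 'a'  n1⇒n7
[23] read 'c'  n7⇒n8  emit P1@[21:23]
[24] read 'a'  n8⇒n0 ·f
[25] read 'b'  n0⇒n1
[26] read 'b'  n1⇒n1 ·f
[27] read 'a'  n1⇒n7
[28] read 'c'  n7⇒n8  emit P1@[26:28]
[29] read 'a'  n8⇒n0 ·f
[30] read 'a'  n0⇒n0
[31] read 'c'  n0⇒n0
[32] read 'b'  n0⇒n1
[33] read 'a'  n1⇒n7
[34] read 'c'  n7⇒n8  emit P1@[32:34]
[35] read 'b'  n8⇒n1 ·f
[36] read 'a'  n1⇒n7
[37] read 'a'  n7⇒n0 ·f
[38] read 'a'  n0⇒n0
[39] read 'c'  n0⇒n0
[40] read 'b'  n0⇒n1
[41] read 'b'  n1⇒n1 ·f
[42] read 'b'  n1⇒n1 ·f
[43] read 'a'  n1⇒n7
[44] read 'c'  n7⇒n8  emit P1@[42:44]
[45] read 'c'  n8⇒n0 ·f
[46] read 'b'  n0⇒n1

All matches (sorted): [[5,0],[12,0],[20,1],[23,1],[28,1],[34,1],[44,1]]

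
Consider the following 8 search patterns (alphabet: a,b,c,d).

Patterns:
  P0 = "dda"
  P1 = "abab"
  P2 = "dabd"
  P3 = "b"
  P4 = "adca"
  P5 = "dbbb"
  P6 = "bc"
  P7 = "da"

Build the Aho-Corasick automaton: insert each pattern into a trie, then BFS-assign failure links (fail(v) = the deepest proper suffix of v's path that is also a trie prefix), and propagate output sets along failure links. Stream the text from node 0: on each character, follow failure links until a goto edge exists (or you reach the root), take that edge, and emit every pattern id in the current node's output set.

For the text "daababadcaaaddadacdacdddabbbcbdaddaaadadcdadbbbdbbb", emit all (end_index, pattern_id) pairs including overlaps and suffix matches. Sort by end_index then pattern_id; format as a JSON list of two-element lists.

Construct AC machine:
Trie nodes:
  n0 'ε': a→4 b→11 d→1
  n1 'd': a→8 b→15 d→2
  n2 'dd': a→3
  n3 'dda': ·  ←P0
  n4 'a': b→5 d→12
  n5 'ab': a→6
  n6 'aba': b→7
  n7 'abab': ·  ←P1
  n8 'da': b→9  ←P7
  n9 'dab': d→10
  n10 'dabd': ·  ←P2
  n11 'b': c→18  ←P3
  n12 'ad': c→13
  n13 'adc': a→14
  n14 'adca': ·  ←P4
  n15 'db': b→16
  n16 'dbb': b→17
  n17 'dbbb': ·  ←P5
  n18 'bc': ·  ←P6

Failure links (BFS by depth):
  fail(1) 'd': from fail(0)=0 chase 'd': 0 ⇒ 0;  out=∅∪out(0)=∅
  fail(4) 'a': from fail(0)=0 chase 'a': 0 ⇒ 0;  out=∅∪out(0)=∅
  fail(11) 'b': from fail(0)=0 chase 'b': 0 ⇒ 0;  out={3}∪out(0)={3}
  fail(2) 'dd': from fail(1)=0 chase 'd': 0 ⇒ 1;  out=∅∪out(1)=∅
  fail(5) 'ab': from fail(4)=0 chase 'b': 0 ⇒ 11;  out=∅∪out(11)={3}
  fail(8) 'da': from fail(1)=0 chase 'a': 0 ⇒ 4;  out={7}∪out(4)={7}
  fail(12) 'ad': from fail(4)=0 chase 'd': 0 ⇒ 1;  out=∅∪out(1)=∅
  fail(15) 'db': from fail(1)=0 chase 'b': 0 ⇒ 11;  out=∅∪out(11)={3}
  fail(18) 'bc': from fail(11)=0 chase 'c': 0 ⇒ 0;  out={6}∪out(0)={6}
  fail(3) 'dda': from fail(2)=1 chase 'a': 1 ⇒ 8;  out={0}∪out(8)={0,7}
  fail(6) 'aba': from fail(5)=11 chase 'a': 11→0 ⇒ 4;  out=∅∪out(4)=∅
  fail(9) 'dab': from fail(8)=4 chase 'b': 4 ⇒ 5;  out=∅∪out(5)={3}
  fail(13) 'adc': from fail(12)=1 chase 'c': 1→0 ⇒ 0;  out=∅∪out(0)=∅
  fail(16) 'dbb': from fail(15)=11 chase 'b': 11→0 ⇒ 11;  out=∅∪out(11)={3}
  fail(7) 'abab': from fail(6)=4 chase 'b': 4 ⇒ 5;  out={1}∪out(5)={1,3}
  fail(10) 'dabd': from fail(9)=5 chase 'd': 5→11→0 ⇒ 1;  out={2}∪out(1)={2}
  fail(14) 'adca': from fail(13)=0 chase 'a': 0 ⇒ 4;  out={4}∪out(4)={4}
  fail(17) 'dbbb': from fail(16)=11 chase 'b': 11→0 ⇒ 11;  out={5}∪out(11)={3,5}

Scan:
i=0 'd': node 0→1
i=1 'a': node 1→8  ** P7@[0:1]
i=2 'a': node 8→4 (fail-walked)
i=3 'b': node 4→5  ** P3@[3:3]
i=4 'a': node 5→6
i=5 'b': node 6→7  ** P1@[2:5],P3@[5:5]
i=6 'a': node 7→6 (fail-walked)
i=7 'd': node 6→12 (fail-walked)
i=8 'c': node 12→13
i=9 'a': node 13→14  ** P4@[6:9]
i=10 'a': node 14→4 (fail-walked)
i=11 'a': node 4→4 (fail-walked)
i=12 'd': node 4→12
i=13 'd': node 12→2 (fail-walked)
i=14 'a': node 2→3  ** P0@[12:14],P7@[13:14]
i=15 'd': node 3→12 (fail-walked)
i=16 'a': node 12→8 (fail-walked)  ** P7@[15:16]
i=17 'c': node 8→0 (fail-walked)
i=18 'd': node 0→1
i=19 'a': node 1→8  ** P7@[18:19]
i=20 'c': node 8→0 (fail-walked)
i=21 'd': node 0→1
i=22 'd': node 1→2
i=23 'd': node 2→2 (fail-walked)
i=24 'a': node 2→3  ** P0@[22:24],P7@[23:24]
i=25 'b': node 3→9 (fail-walked)  ** P3@[25:25]
i=26 'b': node 9→11 (fail-walked)  ** P3@[26:26]
i=27 'b': node 11→11 (fail-walked)  ** P3@[27:27]
i=28 'c': node 11→18  ** P6@[27:28]
i=29 'b': node 18→11 (fail-walked)  ** P3@[29:29]
i=30 'd': node 11→1 (fail-walked)
i=31 'a': node 1→8  ** P7@[30:31]
i=32 'd': node 8→12 (fail-walked)
i=33 'd': node 12→2 (fail-walked)
i=34 'a': node 2→3  ** P0@[32:34],P7@[33:34]
i=35 'a': node 3→4 (fail-walked)
i=36 'a': node 4→4 (fail-walked)
i=37 'd': node 4→12
i=38 'a': node 12→8 (fail-walked)  ** P7@[37:38]
i=39 'd': node 8→12 (fail-walked)
i=40 'c': node 12→13
i=41 'd': node 13→1 (fail-walked)
i=42 'a': node 1→8  ** P7@[41:42]
i=43 'd': node 8→12 (fail-walked)
i=44 'b': node 12→15 (fail-walked)  ** P3@[44:44]
i=45 'b': node 15→16  ** P3@[45:45]
i=46 'b': node 16→17  ** P3@[46:46],P5@[43:46]
i=47 'd': node 17→1 (fail-walked)
i=48 'b': node 1→15  ** P3@[48:48]
i=49 'b': node 15→16  ** P3@[49:49]
i=50 'b': node 16→17  ** P3@[50:50],P5@[47:50]

Result: [[1,7],[3,3],[5,1],[5,3],[9,4],[14,0],[14,7],[16,7],[19,7],[24,0],[24,7],[25,3],[26,3],[27,3],[28,6],[29,3],[31,7],[34,0],[34,7],[38,7],[42,7],[44,3],[45,3],[46,3],[46,5],[48,3],[49,3],[50,3],[50,5]]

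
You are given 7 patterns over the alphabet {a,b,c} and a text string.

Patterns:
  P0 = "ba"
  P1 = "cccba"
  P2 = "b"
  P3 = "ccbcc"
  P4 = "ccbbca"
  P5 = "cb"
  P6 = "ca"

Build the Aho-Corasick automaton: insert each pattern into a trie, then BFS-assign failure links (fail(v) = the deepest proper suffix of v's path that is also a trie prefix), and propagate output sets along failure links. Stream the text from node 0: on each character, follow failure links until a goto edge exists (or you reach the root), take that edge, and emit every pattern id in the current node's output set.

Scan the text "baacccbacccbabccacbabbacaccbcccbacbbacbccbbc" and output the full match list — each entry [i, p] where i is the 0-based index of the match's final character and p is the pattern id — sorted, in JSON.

Build:
Trie (insert patterns):
  n0 'ε': b→1 c→3
  n1 'b': a→2  ←P2
  n2 'ba': ·  ←P0
  n3 'c': a→15 b→14 c→4
  n4 'cc': b→8 c→5
  n5 'ccc': b→6
  n6 'cccb': a→7
  n7 'cccba': ·  ←P1
  n8 'ccb': b→11 c→9
  n9 'ccbc': c→10
  n10 'ccbcc': ·  ←P3
  n11 'ccbb': c→12
  n12 'ccbbc': a→13
  n13 'ccbbca': ·  ←P4
  n14 'cb': ·  ←P5
  n15 'ca': ·  ←P6

BFS fail/out derivation:
  n1('b'): parent n0 fail=0; on 'b' 0 → fail=0;  out {2}∪∅={2}
  n3('c'): parent n0 fail=0; on 'c' 0 → fail=0;  out ∅∪∅=∅
  n2('ba'): parent n1 fail=0; on 'a' 0 → fail=0;  out {0}∪∅={0}
  n4('cc'): parent n3 fail=0; on 'c' 0 → fail=3;  out ∅∪∅=∅
  n14('cb'): parent n3 fail=0; on 'b' 0 → fail=1;  out {5}∪{2}={2,5}
  n15('ca'): parent n3 fail=0; on 'a' 0 → fail=0;  out {6}∪∅={6}
  n5('ccc'): parent n4 fail=3; on 'c' 3 → fail=4;  out ∅∪∅=∅
  n8('ccb'): parent n4 fail=3; on 'b' 3 → fail=14;  out ∅∪{2,5}={2,5}
  n6('cccb'): parent n5 fail=4; on 'b' 4 → fail=8;  out ∅∪{2,5}={2,5}
  n9('ccbc'): parent n8 fail=14; on 'c' 14→1→0 → fail=3;  out ∅∪∅=∅
  n11('ccbb'): parent n8 fail=14; on 'b' 14→1→0 → fail=1;  out ∅∪{2}={2}
  n7('cccba'): parent n6 fail=8; on 'a' 8→14→1 → fail=2;  out {1}∪{0}={0,1}
  n10('ccbcc'): parent n9 fail=3; on 'c' 3 → fail=4;  out {3}∪∅={3}
  n12('ccbbc'): parent n11 fail=1; on 'c' 1→0 → fail=3;  out ∅∪∅=∅
  n13('ccbbca'): parent n12 fail=3; on 'a' 3 → fail=15;  out {4}∪{6}={4,6}

Scan:
[0] read 'b'  n0⇒n1  → match P2@[0:0]
[1] read 'a'  n1⇒n2  → match P0@[0:1]
[2] read 'a'  n2⇒n0 (fail-walked)
[3] read 'c'  n0⇒n3
[4] read 'c'  n3⇒n4
[5] read 'c'  n4⇒n5
[6] read 'b'  n5⇒n6  → match P2@[6:6],P5@[5:6]
[7] read 'a'  n6⇒n7  → match P0@[6:7],P1@[3:7]
[8] read 'c'  n7⇒n3 (fail-walked)
[9] read 'c'  n3⇒n4
[10] read 'c'  n4⇒n5
[11] read 'b'  n5⇒n6  → match P2@[11:11],P5@[10:11]
[12] read 'a'  n6⇒n7  → match P0@[11:12],P1@[8:12]
[13] read 'b'  n7⇒n1 (fail-walked)  → match P2@[13:13]
[14] read 'c'  n1⇒n3 (fail-walked)
[15] read 'c'  n3⇒n4
[16] read 'a'  n4⇒n15 (fail-walked)  → match P6@[15:16]
[17] read 'c'  n15⇒n3 (fail-walked)
[18] read 'b'  n3⇒n14  → match P2@[18:18],P5@[17:18]
[19] read 'a'  n14⇒n2 (fail-walked)  → match P0@[18:19]
[20] read 'b'  n2⇒n1 (fail-walked)  → match P2@[20:20]
[21] read 'b'  n1⇒n1 (fail-walked)  → match P2@[21:21]
[22] read 'a'  n1⇒n2  → match P0@[21:22]
[23] read 'c'  n2⇒n3 (fail-walked)
[24] read 'a'  n3⇒n15  → match P6@[23:24]
[25] read 'c'  n15⇒n3 (fail-walked)
[26] read 'c'  n3⇒n4
[27] read 'b'  n4⇒n8  → match P2@[27:27],P5@[26:27]
[28] read 'c'  n8⇒n9
[29] read 'c'  n9⇒n10  → match P3@[25:29]
[30] read 'c'  n10⇒n5 (fail-walked)
[31] read 'b'  n5⇒n6  → match P2@[31:31],P5@[30:31]
[32] read 'a'  n6⇒n7  → match P0@[31:32],P1@[28:32]
[33] read 'c'  n7⇒n3 (fail-walked)
[34] read 'b'  n3⇒n14  → match P2@[34:34],P5@[33:34]
[35] read 'b'  n14⇒n1 (fail-walked)  → match P2@[35:35]
[36] read 'a'  n1⇒n2  → match P0@[35:36]
[37] read 'c'  n2⇒n3 (fail-walked)
[38] read 'b'  n3⇒n14  → match P2@[38:38],P5@[37:38]
[39] read 'c'  n14⇒n3 (fail-walked)
[40] read 'c'  n3⇒n4
[41] read 'b'  n4⇒n8  → match P2@[41:41],P5@[40:41]
[42] read 'b'  n8⇒n11  → match P2@[42:42]
[43] read 'c'  n11⇒n12

All matches (sorted): [[0,2],[1,0],[6,2],[6,5],[7,0],[7,1],[11,2],[11,5],[12,0],[12,1],[13,2],[16,6],[18,2],[18,5],[19,0],[20,2],[21,2],[22,0],[24,6],[27,2],[27,5],[29,3],[31,2],[31,5],[32,0],[32,1],[34,2],[34,5],[35,2],[36,0],[38,2],[38,5],[41,2],[41,5],[42,2]]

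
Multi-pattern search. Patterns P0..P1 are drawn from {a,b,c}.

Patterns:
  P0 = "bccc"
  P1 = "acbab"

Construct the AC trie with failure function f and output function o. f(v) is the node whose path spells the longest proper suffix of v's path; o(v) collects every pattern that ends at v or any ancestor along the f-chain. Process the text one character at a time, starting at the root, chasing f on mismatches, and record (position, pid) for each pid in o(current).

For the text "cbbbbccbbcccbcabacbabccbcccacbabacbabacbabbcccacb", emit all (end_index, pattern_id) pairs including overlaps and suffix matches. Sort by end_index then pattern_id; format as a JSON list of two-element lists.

Construct AC machine:
Trie (insert patterns):
  n0 'ε': a→5 b→1
  n1 'b': c→2
  n2 'bc': c→3
  n3 'bcc': c→4
  n4 'bccc': ·  [P0 ends]
  n5 'a': c→6
  n6 'ac': b→7
  n7 'acb': a→8
  n8 'acba': b→9
  n9 'acbab': ·  [P1 ends]

BFS fail/out derivation:
  fail(1) 'b': from fail(0)=0 chase 'b': 0 ⇒ 0;  out=∅∪out(0)=∅
  fail(5) 'a': from fail(0)=0 chase 'a': 0 ⇒ 0;  out=∅∪out(0)=∅
  fail(2) 'bc': from fail(1)=0 chase 'c': 0 ⇒ 0;  out=∅∪out(0)=∅
  fail(6) 'ac': from fail(5)=0 chase 'c': 0 ⇒ 0;  out=∅∪out(0)=∅
  fail(3) 'bcc': from fail(2)=0 chase 'c': 0 ⇒ 0;  out=∅∪out(0)=∅
  fail(7) 'acb': from fail(6)=0 chase 'b': 0 ⇒ 1;  out=∅∪out(1)=∅
  fail(4) 'bccc': from fail(3)=0 chase 'c': 0 ⇒ 0;  out={0}∪out(0)={0}
  fail(8) 'acba': from fail(7)=1 chase 'a': 1→0 ⇒ 5;  out=∅∪out(5)=∅
  fail(9) 'acbab': from fail(8)=5 chase 'b': 5→0 ⇒ 1;  out={1}∪out(1)={1}

Run:
[0] read 'c'  n0⇒n0
[1] read 'b'  n0⇒n1
[2] read 'b'  n1⇒n1 (via fail)
[3] read 'b'  n1⇒n1 (via fail)
[4] read 'b'  n1⇒n1 (via fail)
[5] read 'c'  n1⇒n2
[6] read 'c'  n2⇒n3
[7] read 'b'  n3⇒n1 (via fail)
[8] read 'b'  n1⇒n1 (via fail)
[9] read 'c'  n1⇒n2
[10] read 'c'  n2⇒n3
[11] read 'c'  n3⇒n4  emit P0@[8:11]
[12] read 'b'  n4⇒n1 (via fail)
[13] read 'c'  n1⇒n2
[14] read 'a'  n2⇒n5 (via fail)
[15] read 'b'  n5⇒n1 (via fail)
[16] read 'a'  n1⇒n5 (via fail)
[17] read 'c'  n5⇒n6
[18] read 'b'  n6⇒n7
[19] read 'a'  n7⇒n8
[20] read 'b'  n8⇒n9  emit P1@[16:20]
[21] read 'c'  n9⇒n2 (via fail)
[22] read 'c'  n2⇒n3
[23] read 'b'  n3⇒n1 (via fail)
[24] read 'c'  n1⇒n2
[25] read 'c'  n2⇒n3
[26] read 'c'  n3⇒n4  emit P0@[23:26]
[27] read 'a'  n4⇒n5 (via fail)
[28] read 'c'  n5⇒n6
[29] read 'b'  n6⇒n7
[30] read 'a'  n7⇒n8
[31] read 'b'  n8⇒n9  emit P1@[27:31]
[32] read 'a'  n9⇒n5 (via fail)
[33] read 'c'  n5⇒n6
[34] read 'b'  n6⇒n7
[35] read 'a'  n7⇒n8
[36] read 'b'  n8⇒n9  emit P1@[32:36]
[37] read 'a'  n9⇒n5 (via fail)
[38] read 'c'  n5⇒n6
[39] read 'b'  n6⇒n7
[40] read 'a'  n7⇒n8
[41] read 'b'  n8⇒n9  emit P1@[37:41]
[42] read 'b'  n9⇒n1 (via fail)
[43] read 'c'  n1⇒n2
[44] read 'c'  n2⇒n3
[45] read 'c'  n3⇒n4  emit P0@[42:45]
[46] read 'a'  n4⇒n5 (via fail)
[47] read 'c'  n5⇒n6
[48] read 'b'  n6⇒n7

Result: [[11,0],[20,1],[26,0],[31,1],[36,1],[41,1],[45,0]]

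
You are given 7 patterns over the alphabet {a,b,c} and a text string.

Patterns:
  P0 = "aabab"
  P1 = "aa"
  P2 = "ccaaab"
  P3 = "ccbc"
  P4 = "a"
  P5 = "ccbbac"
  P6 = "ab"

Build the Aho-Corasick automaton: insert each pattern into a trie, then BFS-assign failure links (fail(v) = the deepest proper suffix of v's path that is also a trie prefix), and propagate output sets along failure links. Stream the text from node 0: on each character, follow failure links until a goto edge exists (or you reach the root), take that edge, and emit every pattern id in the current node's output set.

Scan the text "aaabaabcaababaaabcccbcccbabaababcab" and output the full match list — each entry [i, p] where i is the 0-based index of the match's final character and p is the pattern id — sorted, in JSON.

Build:
Trie nodes:
  n0 'ε': a→1 c→6
  n1 'a': a→2 b→17  ←P4
  n2 'aa': b→3  ←P1
  n3 'aab': a→4
  n4 'aaba': b→5
  n5 'aabab': ·  ←P0
  n6 'c': c→7
  n7 'cc': a→8 b→12
  n8 'cca': a→9
  n9 'ccaa': a→10
  n10 'ccaaa': b→11
  n11 'ccaaab': ·  ←P2
  n12 'ccb': b→14 c→13
  n13 'ccbc': ·  ←P3
  n14 'ccbb': a→15
  n15 'ccbba': c→16
  n16 'ccbbac': ·  ←P5
  n17 'ab': ·  ←P6

BFS fail/out derivation:
  n1('a'): parent n0 fail=0; on 'a' 0 → fail=0;  out {4}∪∅={4}
  n6('c'): parent n0 fail=0; on 'c' 0 → fail=0;  out ∅∪∅=∅
  n2('aa'): parent n1 fail=0; on 'a' 0 → fail=1;  out {1}∪{4}={1,4}
  n7('cc'): parent n6 fail=0; on 'c' 0 → fail=6;  out ∅∪∅=∅
  n17('ab'): parent n1 fail=0; on 'b' 0 → fail=0;  out {6}∪∅={6}
  n3('aab'): parent n2 fail=1; on 'b' 1 → fail=17;  out ∅∪{6}={6}
  n8('cca'): parent n7 fail=6; on 'a' 6→0 → fail=1;  out ∅∪{4}={4}
  n12('ccb'): parent n7 fail=6; on 'b' 6→0 → fail=0;  out ∅∪∅=∅
  n4('aaba'): parent n3 fail=17; on 'a' 17→0 → fail=1;  out ∅∪{4}={4}
  n9('ccaa'): parent n8 fail=1; on 'a' 1 → fail=2;  out ∅∪{1,4}={1,4}
  n13('ccbc'): parent n12 fail=0; on 'c' 0 → fail=6;  out {3}∪∅={3}
  n14('ccbb'): parent n12 fail=0; on 'b' 0 → fail=0;  out ∅∪∅=∅
  n5('aabab'): parent n4 fail=1; on 'b' 1 → fail=17;  out {0}∪{6}={0,6}
  n10('ccaaa'): parent n9 fail=2; on 'a' 2→1 → fail=2;  out ∅∪{1,4}={1,4}
  n15('ccbba'): parent n14 fail=0; on 'a' 0 → fail=1;  out ∅∪{4}={4}
  n11('ccaaab'): parent n10 fail=2; on 'b' 2 → fail=3;  out {2}∪{6}={2,6}
  n16('ccbbac'): parent n15 fail=1; on 'c' 1→0 → fail=6;  out {5}∪∅={5}

Text stream:
i=0 'a': node 0→1  ** P4@[0:0]
i=1 'a': node 1→2  ** P1@[0:1],P4@[1:1]
i=2 'a': node 2→2 ·f  ** P1@[1:2],P4@[2:2]
i=3 'b': node 2→3  ** P6@[2:3]
i=4 'a': node 3→4  ** P4@[4:4]
i=5 'a': node 4→2 ·f  ** P1@[4:5],P4@[5:5]
i=6 'b': node 2→3  ** P6@[5:6]
i=7 'c': node 3→6 ·f
i=8 'a': node 6→1 ·f  ** P4@[8:8]
i=9 'a': node 1→2  ** P1@[8:9],P4@[9:9]
i=10 'b': node 2→3  ** P6@[9:10]
i=11 'a': node 3→4  ** P4@[11:11]
i=12 'b': node 4→5  ** P0@[8:12],P6@[11:12]
i=13 'a': node 5→1 ·f  ** P4@[13:13]
i=14 'a': node 1→2  ** P1@[13:14],P4@[14:14]
i=15 'a': node 2→2 ·f  ** P1@[14:15],P4@[15:15]
i=16 'b': node 2→3  ** P6@[15:16]
i=17 'c': node 3→6 ·f
i=18 'c': node 6→7
i=19 'c': node 7→7 ·f
i=20 'b': node 7→12
i=21 'c': node 12→13  ** P3@[18:21]
i=22 'c': node 13→7 ·f
i=23 'c': node 7→7 ·f
i=24 'b': node 7→12
i=25 'a': node 12→1 ·f  ** P4@[25:25]
i=26 'b': node 1→17  ** P6@[25:26]
i=27 'a': node 17→1 ·f  ** P4@[27:27]
i=28 'a': node 1→2  ** P1@[27:28],P4@[28:28]
i=29 'b': node 2→3  ** P6@[28:29]
i=30 'a': node 3→4  ** P4@[30:30]
i=31 'b': node 4→5  ** P0@[27:31],P6@[30:31]
i=32 'c': node 5→6 ·f
i=33 'a': node 6→1 ·f  ** P4@[33:33]
i=34 'b': node 1→17  ** P6@[33:34]

Result: [[0,4],[1,1],[1,4],[2,1],[2,4],[3,6],[4,4],[5,1],[5,4],[6,6],[8,4],[9,1],[9,4],[10,6],[11,4],[12,0],[12,6],[13,4],[14,1],[14,4],[15,1],[15,4],[16,6],[21,3],[25,4],[26,6],[27,4],[28,1],[28,4],[29,6],[30,4],[31,0],[31,6],[33,4],[34,6]]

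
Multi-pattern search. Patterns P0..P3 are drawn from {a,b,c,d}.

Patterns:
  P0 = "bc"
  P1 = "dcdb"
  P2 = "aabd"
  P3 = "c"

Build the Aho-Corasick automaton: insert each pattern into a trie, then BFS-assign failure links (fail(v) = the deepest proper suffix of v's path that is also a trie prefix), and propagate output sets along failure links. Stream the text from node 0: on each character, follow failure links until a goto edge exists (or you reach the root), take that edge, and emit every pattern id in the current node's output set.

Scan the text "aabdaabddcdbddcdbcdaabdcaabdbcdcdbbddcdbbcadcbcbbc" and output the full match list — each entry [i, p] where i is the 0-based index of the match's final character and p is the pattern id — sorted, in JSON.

Construct AC machine:
Trie nodes:
  n0 'ε': a→7 b→1 c→11 d→3
  n1 'b': c→2
  n2 'bc': ·  [P0 ends]
  n3 'd': c→4
  n4 'dc': d→5
  n5 'dcd': b→6
  n6 'dcdb': ·  [P1 ends]
  n7 'a': a→8
  n8 'aa': b→9
  n9 'aab': d→10
  n10 'aabd': ·  [P2 ends]
  n11 'c': ·  [P3 ends]

Failure links (BFS by depth):
  n1('b'): parent n0 fail=0; on 'b' 0 → fail=0;  out ∅∪∅=∅
  n3('d'): parent n0 fail=0; on 'd' 0 → fail=0;  out ∅∪∅=∅
  n7('a'): parent n0 fail=0; on 'a' 0 → fail=0;  out ∅∪∅=∅
  n11('c'): parent n0 fail=0; on 'c' 0 → fail=0;  out {3}∪∅={3}
  n2('bc'): parent n1 fail=0; on 'c' 0 → fail=11;  out {0}∪{3}={0,3}
  n4('dc'): parent n3 fail=0; on 'c' 0 → fail=11;  out ∅∪{3}={3}
  n8('aa'): parent n7 fail=0; on 'a' 0 → fail=7;  out ∅∪∅=∅
  n5('dcd'): parent n4 fail=11; on 'd' 11→0 → fail=3;  out ∅∪∅=∅
  n9('aab'): parent n8 fail=7; on 'b' 7→0 → fail=1;  out ∅∪∅=∅
  n6('dcdb'): parent n5 fail=3; on 'b' 3→0 → fail=1;  out {1}∪∅={1}
  n10('aabd'): parent n9 fail=1; on 'd' 1→0 → fail=3;  out {2}∪∅={2}

Text stream:
i=0 'a': node 0→7
i=1 'a': node 7→8
i=2 'b': node 8→9
i=3 'd': node 9→10  emit P2@[0:3]
i=4 'a': node 10→7 (via fail)
i=5 'a': node 7→8
i=6 'b': node 8→9
i=7 'd': node 9→10  emit P2@[4:7]
i=8 'd': node 10→3 (via fail)
i=9 'c': node 3→4  emit P3@[9:9]
i=10 'd': node 4→5
i=11 'b': node 5→6  emit P1@[8:11]
i=12 'd': node 6→3 (via fail)
i=13 'd': node 3→3 (via fail)
i=14 'c': node 3→4  emit P3@[14:14]
i=15 'd': node 4→5
i=16 'b': node 5→6  emit P1@[13:16]
i=17 'c': node 6→2 (via fail)  emit P0@[16:17],P3@[17:17]
i=18 'd': node 2→3 (via fail)
i=19 'a': node 3→7 (via fail)
i=20 'a': node 7→8
i=21 'b': node 8→9
i=22 'd': node 9→10  emit P2@[19:22]
i=23 'c': node 10→4 (via fail)  emit P3@[23:23]
i=24 'a': node 4→7 (via fail)
i=25 'a': node 7→8
i=26 'b': node 8→9
i=27 'd': node 9→10  emit P2@[24:27]
i=28 'b': node 10→1 (via fail)
i=29 'c': node 1→2  emit P0@[28:29],P3@[29:29]
i=30 'd': node 2→3 (via fail)
i=31 'c': node 3→4  emit P3@[31:31]
i=32 'd': node 4→5
i=33 'b': node 5→6  emit P1@[30:33]
i=34 'b': node 6→1 (via fail)
i=35 'd': node 1→3 (via fail)
i=36 'd': node 3→3 (via fail)
i=37 'c': node 3→4  emit P3@[37:37]
i=38 'd': node 4→5
i=39 'b': node 5→6  emit P1@[36:39]
i=40 'b': node 6→1 (via fail)
i=41 'c': node 1→2  emit P0@[40:41],P3@[41:41]
i=42 'a': node 2→7 (via fail)
i=43 'd': node 7→3 (via fail)
i=44 'c': node 3→4  emit P3@[44:44]
i=45 'b': node 4→1 (via fail)
i=46 'c': node 1→2  emit P0@[45:46],P3@[46:46]
i=47 'b': node 2→1 (via fail)
i=48 'b': node 1→1 (via fail)
i=49 'c': node 1→2  emit P0@[48:49],P3@[49:49]

Result: [[3,2],[7,2],[9,3],[11,1],[14,3],[16,1],[17,0],[17,3],[22,2],[23,3],[27,2],[29,0],[29,3],[31,3],[33,1],[37,3],[39,1],[41,0],[41,3],[44,3],[46,0],[46,3],[49,0],[49,3]]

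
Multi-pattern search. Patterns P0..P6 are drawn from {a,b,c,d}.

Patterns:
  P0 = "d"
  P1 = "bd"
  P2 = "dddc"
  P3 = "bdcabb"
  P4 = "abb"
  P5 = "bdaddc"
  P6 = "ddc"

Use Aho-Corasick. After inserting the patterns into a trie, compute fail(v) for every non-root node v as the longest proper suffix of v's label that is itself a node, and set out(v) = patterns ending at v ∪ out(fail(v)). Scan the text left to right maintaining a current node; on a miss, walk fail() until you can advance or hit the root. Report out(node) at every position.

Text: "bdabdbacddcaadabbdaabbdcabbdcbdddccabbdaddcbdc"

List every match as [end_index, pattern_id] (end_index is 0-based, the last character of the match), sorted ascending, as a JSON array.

Build automaton:
Trie (insert patterns):
  n0 'ε': a→11 b→2 d→1
  n1 'd': d→4  ←P0
  n2 'b': d→3
  n3 'bd': a→14 c→7  ←P1
  n4 'dd': c→18 d→5
  n5 'ddd': c→6
  n6 'dddc': ·  ←P2
  n7 'bdc': a→8
  n8 'bdca': b→9
  n9 'bdcab': b→10
  n10 'bdcabb': ·  ←P3
  n11 'a': b→12
  n12 'ab': b→13
  n13 'abb': ·  ←P4
  n14 'bda': d→15
  n15 'bdad': d→16
  n16 'bdadd': c→17
  n17 'bdaddc': ·  ←P5
  n18 'ddc': ·  ←P6

Failure links (BFS by depth):
  fail(1) 'd': from fail(0)=0 chase 'd': 0 ⇒ 0;  out={0}∪out(0)={0}
  fail(2) 'b': from fail(0)=0 chase 'b': 0 ⇒ 0;  out=∅∪out(0)=∅
  fail(11) 'a': from fail(0)=0 chase 'a': 0 ⇒ 0;  out=∅∪out(0)=∅
  fail(3) 'bd': from fail(2)=0 chase 'd': 0 ⇒ 1;  out={1}∪out(1)={0,1}
  fail(4) 'dd': from fail(1)=0 chase 'd': 0 ⇒ 1;  out=∅∪out(1)={0}
  fail(12) 'ab': from fail(11)=0 chase 'b': 0 ⇒ 2;  out=∅∪out(2)=∅
  fail(5) 'ddd': from fail(4)=1 chase 'd': 1 ⇒ 4;  out=∅∪out(4)={0}
  fail(7) 'bdc': from fail(3)=1 chase 'c': 1→0 ⇒ 0;  out=∅∪out(0)=∅
  fail(13) 'abb': from fail(12)=2 chase 'b': 2→0 ⇒ 2;  out={4}∪out(2)={4}
  fail(14) 'bda': from fail(3)=1 chase 'a': 1→0 ⇒ 11;  out=∅∪out(11)=∅
  fail(18) 'ddc': from fail(4)=1 chase 'c': 1→0 ⇒ 0;  out={6}∪out(0)={6}
  fail(6) 'dddc': from fail(5)=4 chase 'c': 4 ⇒ 18;  out={2}∪out(18)={2,6}
  fail(8) 'bdca': from fail(7)=0 chase 'a': 0 ⇒ 11;  out=∅∪out(11)=∅
  fail(15) 'bdad': from fail(14)=11 chase 'd': 11→0 ⇒ 1;  out=∅∪out(1)={0}
  fail(9) 'bdcab': from fail(8)=11 chase 'b': 11 ⇒ 12;  out=∅∪out(12)=∅
  fail(16) 'bdadd': from fail(15)=1 chase 'd': 1 ⇒ 4;  out=∅∪out(4)={0}
  fail(10) 'bdcabb': from fail(9)=12 chase 'b': 12 ⇒ 13;  out={3}∪out(13)={3,4}
  fail(17) 'bdaddc': from fail(16)=4 chase 'c': 4 ⇒ 18;  out={5}∪out(18)={5,6}

Text stream:
[0] read 'b'  n0⇒n2
[1] read 'd'  n2⇒n3  ** P0@[1:1],P1@[0:1]
[2] read 'a'  n3⇒n14
[3] read 'b'  n14⇒n12 ·f
[4] read 'd'  n12⇒n3 ·f  ** P0@[4:4],P1@[3:4]
[5] read 'b'  n3⇒n2 ·f
[6] read 'a'  n2⇒n11 ·f
[7] read 'c'  n11⇒n0 ·f
[8] read 'd'  n0⇒n1  ** P0@[8:8]
[9] read 'd'  n1⇒n4  ** P0@[9:9]
[10] read 'c'  n4⇒n18  ** P6@[8:10]
[11] read 'a'  n18⇒n11 ·f
[12] read 'a'  n11⇒n11 ·f
[13] read 'd'  n11⇒n1 ·f  ** P0@[13:13]
[14] read 'a'  n1⇒n11 ·f
[15] read 'b'  n11⇒n12
[16] read 'b'  n12⇒n13  ** P4@[14:16]
[17] read 'd'  n13⇒n3 ·f  ** P0@[17:17],P1@[16:17]
[18] read 'a'  n3⇒n14
[19] read 'a'  n14⇒n11 ·f
[20] read 'b'  n11⇒n12
[21] read 'b'  n12⇒n13  ** P4@[19:21]
[22] read 'd'  n13⇒n3 ·f  ** P0@[22:22],P1@[21:22]
[23] read 'c'  n3⇒n7
[24] read 'a'  n7⇒n8
[25] read 'b'  n8⇒n9
[26] read 'b'  n9⇒n10  ** P3@[21:26],P4@[24:26]
[27] read 'd'  n10⇒n3 ·f  ** P0@[27:27],P1@[26:27]
[28] read 'c'  n3⇒n7
[29] read 'b'  n7⇒n2 ·f
[30] read 'd'  n2⇒n3  ** P0@[30:30],P1@[29:30]
[31] read 'd'  n3⇒n4 ·f  ** P0@[31:31]
[32] read 'd'  n4⇒n5  ** P0@[32:32]
[33] read 'c'  n5⇒n6  ** P2@[30:33],P6@[31:33]
[34] read 'c'  n6⇒n0 ·f
[35] read 'a'  n0⇒n11
[36] read 'b'  n11⇒n12
[37] read 'b'  n12⇒n13  ** P4@[35:37]
[38] read 'd'  n13⇒n3 ·f  ** P0@[38:38],P1@[37:38]
[39] read 'a'  n3⇒n14
[40] read 'd'  n14⇒n15  ** P0@[40:40]
[41] read 'd'  n15⇒n16  ** P0@[41:41]
[42] read 'c'  n16⇒n17  ** P5@[37:42],P6@[40:42]
[43] read 'b'  n17⇒n2 ·f
[44] read 'd'  n2⇒n3  ** P0@[44:44],P1@[43:44]
[45] read 'c'  n3⇒n7

Result: [[1,0],[1,1],[4,0],[4,1],[8,0],[9,0],[10,6],[13,0],[16,4],[17,0],[17,1],[21,4],[22,0],[22,1],[26,3],[26,4],[27,0],[27,1],[30,0],[30,1],[31,0],[32,0],[33,2],[33,6],[37,4],[38,0],[38,1],[40,0],[41,0],[42,5],[42,6],[44,0],[44,1]]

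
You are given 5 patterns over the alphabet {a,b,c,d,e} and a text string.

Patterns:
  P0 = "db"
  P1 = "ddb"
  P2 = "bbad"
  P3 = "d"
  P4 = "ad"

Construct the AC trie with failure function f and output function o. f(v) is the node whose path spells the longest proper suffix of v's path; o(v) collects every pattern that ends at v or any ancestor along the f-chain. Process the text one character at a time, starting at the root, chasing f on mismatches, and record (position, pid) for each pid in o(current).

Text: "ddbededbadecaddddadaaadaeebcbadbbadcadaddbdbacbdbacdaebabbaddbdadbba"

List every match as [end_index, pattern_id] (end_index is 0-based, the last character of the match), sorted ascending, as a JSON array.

Build automaton:
Trie nodes:
  n0 'ε': a→9 b→5 d→1
  n1 'd': b→2 d→3  [P3 ends]
  n2 'db': ·  [P0 ends]
  n3 'dd': b→4
  n4 'ddb': ·  [P1 ends]
  n5 'b': b→6
  n6 'bb': a→7
  n7 'bba': d→8
  n8 'bbad': ·  [P2 ends]
  n9 'a': d→10
  n10 'ad': ·  [P4 ends]

Failure links (BFS by depth):
  n1('d'): parent n0 fail=0; on 'd' 0 → fail=0;  out {3}∪∅={3}
  n5('b'): parent n0 fail=0; on 'b' 0 → fail=0;  out ∅∪∅=∅
  n9('a'): parent n0 fail=0; on 'a' 0 → fail=0;  out ∅∪∅=∅
  n2('db'): parent n1 fail=0; on 'b' 0 → fail=5;  out {0}∪∅={0}
  n3('dd'): parent n1 fail=0; on 'd' 0 → fail=1;  out ∅∪{3}={3}
  n6('bb'): parent n5 fail=0; on 'b' 0 → fail=5;  out ∅∪∅=∅
  n10('ad'): parent n9 fail=0; on 'd' 0 → fail=1;  out {4}∪{3}={3,4}
  n4('ddb'): parent n3 fail=1; on 'b' 1 → fail=2;  out {1}∪{0}={0,1}
  n7('bba'): parent n6 fail=5; on 'a' 5→0 → fail=9;  out ∅∪∅=∅
  n8('bbad'): parent n7 fail=9; on 'd' 9 → fail=10;  out {2}∪{3,4}={2,3,4}

Scan:
[0] read 'd'  n0⇒n1  emit P3@[0:0]
[1] read 'd'  n1⇒n3  emit P3@[1:1]
[2] read 'b'  n3⇒n4  emit P0@[1:2],P1@[0:2]
[3] read 'e'  n4⇒n0 (fail-walked)
[4] read 'd'  n0⇒n1  emit P3@[4:4]
[5] read 'e'  n1⇒n0 (fail-walked)
[6] read 'd'  n0⇒n1  emit P3@[6:6]
[7] read 'b'  n1⇒n2  emit P0@[6:7]
[8] read 'a'  n2⇒n9 (fail-walked)
[9] read 'd'  n9⇒n10  emit P3@[9:9],P4@[8:9]
[10] read 'e'  n10⇒n0 (fail-walked)
[11] read 'c'  n0⇒n0
[12] read 'a'  n0⇒n9
[13] read 'd'  n9⇒n10  emit P3@[13:13],P4@[12:13]
[14] read 'd'  n10⇒n3 (fail-walked)  emit P3@[14:14]
[15] read 'd'  n3⇒n3 (fail-walked)  emit P3@[15:15]
[16] read 'd'  n3⇒n3 (fail-walked)  emit P3@[16:16]
[17] read 'a'  n3⇒n9 (fail-walked)
[18] read 'd'  n9⇒n10  emit P3@[18:18],P4@[17:18]
[19] read 'a'  n10⇒n9 (fail-walked)
[20] read 'a'  n9⇒n9 (fail-walked)
[21] read 'a'  n9⇒n9 (fail-walked)
[22] read 'd'  n9⇒n10  emit P3@[22:22],P4@[21:22]
[23] read 'a'  n10⇒n9 (fail-walked)
[24] read 'e'  n9⇒n0 (fail-walked)
[25] read 'e'  n0⇒n0
[26] read 'b'  n0⇒n5
[27] read 'c'  n5⇒n0 (fail-walked)
[28] read 'b'  n0⇒n5
[29] read 'a'  n5⇒n9 (fail-walked)
[30] read 'd'  n9⇒n10  emit P3@[30:30],P4@[29:30]
[31] read 'b'  n10⇒n2 (fail-walked)  emit P0@[30:31]
[32] read 'b'  n2⇒n6 (fail-walked)
[33] read 'a'  n6⇒n7
[34] read 'd'  n7⇒n8  emit P2@[31:34],P3@[34:34],P4@[33:34]
[35] read 'c'  n8⇒n0 (fail-walked)
[36] read 'a'  n0⇒n9
[37] read 'd'  n9⇒n10  emit P3@[37:37],P4@[36:37]
[38] read 'a'  n10⇒n9 (fail-walked)
[39] read 'd'  n9⇒n10  emit P3@[39:39],P4@[38:39]
[40] read 'd'  n10⇒n3 (fail-walked)  emit P3@[40:40]
[41] read 'b'  n3⇒n4  emit P0@[40:41],P1@[39:41]
[42] read 'd'  n4⇒n1 (fail-walked)  emit P3@[42:42]
[43] read 'b'  n1⇒n2  emit P0@[42:43]
[44] read 'a'  n2⇒n9 (fail-walked)
[45] read 'c'  n9⇒n0 (fail-walked)
[46] read 'b'  n0⇒n5
[47] read 'd'  n5⇒n1 (fail-walked)  emit P3@[47:47]
[48] read 'b'  n1⇒n2  emit P0@[47:48]
[49] read 'a'  n2⇒n9 (fail-walked)
[50] read 'c'  n9⇒n0 (fail-walked)
[51] read 'd'  n0⇒n1  emit P3@[51:51]
[52] read 'a'  n1⇒n9 (fail-walked)
[53] read 'e'  n9⇒n0 (fail-walked)
[54] read 'b'  n0⇒n5
[55] read 'a'  n5⇒n9 (fail-walked)
[56] read 'b'  n9⇒n5 (fail-walked)
[57] read 'b'  n5⇒n6
[58] read 'a'  n6⇒n7
[59] read 'd'  n7⇒n8  emit P2@[56:59],P3@[59:59],P4@[58:59]
[60] read 'd'  n8⇒n3 (fail-walked)  emit P3@[60:60]
[61] read 'b'  n3⇒n4  emit P0@[60:61],P1@[59:61]
[62] read 'd'  n4⇒n1 (fail-walked)  emit P3@[62:62]
[63] read 'a'  n1⇒n9 (fail-walked)
[64] read 'd'  n9⇒n10  emit P3@[64:64],P4@[63:64]
[65] read 'b'  n10⇒n2 (fail-walked)  emit P0@[64:65]
[66] read 'b'  n2⇒n6 (fail-walked)
[67] read 'a'  n6⇒n7

Result: [[0,3],[1,3],[2,0],[2,1],[4,3],[6,3],[7,0],[9,3],[9,4],[13,3],[13,4],[14,3],[15,3],[16,3],[18,3],[18,4],[22,3],[22,4],[30,3],[30,4],[31,0],[34,2],[34,3],[34,4],[37,3],[37,4],[39,3],[39,4],[40,3],[41,0],[41,1],[42,3],[43,0],[47,3],[48,0],[51,3],[59,2],[59,3],[59,4],[60,3],[61,0],[61,1],[62,3],[64,3],[64,4],[65,0]]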